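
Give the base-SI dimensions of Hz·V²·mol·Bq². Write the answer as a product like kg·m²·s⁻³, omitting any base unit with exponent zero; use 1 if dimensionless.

kg²·m⁴·s⁻⁹·A⁻²·mol

Hz = 1/s = s⁻¹ (frequency is cycles per second).
V = W/A (potential = power per current),
    = kg·m²·s⁻³·A⁻¹.
So V² = kg²·m⁴·s⁻⁶·A⁻².
Bq = 1/s = s⁻¹ (activity is decays per second).
So Bq² = s⁻².
Combining: Hz·V²·mol·Bq² = s⁻¹ · (kg²·m⁴·s⁻⁶·A⁻²) · mol · s⁻² = kg²·m⁴·s⁻⁹·A⁻²·mol.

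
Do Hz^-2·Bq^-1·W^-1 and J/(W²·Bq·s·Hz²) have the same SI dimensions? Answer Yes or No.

Yes

Left side:
  Hz = 1/s = s⁻¹ (frequency is cycles per second).
  So Hz⁻² = s².
  Bq = 1/s = s⁻¹ (activity is decays per second).
  So Bq⁻¹ = s.
  W = J/s (power = energy per time),
      = kg·m²·s⁻³.
  So W⁻¹ = kg⁻¹·m⁻²·s³.
  Combining: Hz⁻²·Bq⁻¹·W⁻¹ = s² · s · (kg⁻¹·m⁻²·s³) = kg⁻¹·m⁻²·s⁶.
Right side:
  W = J/s (power = energy per time),
      = kg·m²·s⁻³.
  So W⁻² = kg⁻²·m⁻⁴·s⁶.
  Bq = 1/s = s⁻¹ (activity is decays per second).
  So Bq⁻¹ = s.
  J = N·m (work = force × distance),
      = kg·m²·s⁻².
  Hz = 1/s = s⁻¹ (frequency is cycles per second).
  So Hz⁻² = s².
  Combining: W⁻²·Bq⁻¹·J·s⁻¹·Hz⁻² = (kg⁻²·m⁻⁴·s⁶) · s · (kg·m²·s⁻²) · s⁻¹ · s² = kg⁻¹·m⁻²·s⁶.
Both reduce to kg⁻¹·m⁻²·s⁶.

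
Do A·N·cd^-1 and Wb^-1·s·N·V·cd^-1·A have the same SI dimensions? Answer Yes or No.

Yes

Left side:
  N = kg·m·s⁻².
  Combining: A·N·cd⁻¹ = A · (kg·m·s⁻²) · cd⁻¹ = kg·m·s⁻²·A·cd⁻¹.
Right side:
  Wb = kg·m²·s⁻²·A⁻¹.
  So Wb⁻¹ = kg⁻¹·m⁻²·s²·A.
  N = kg·m·s⁻².
  V = kg·m²·s⁻³·A⁻¹.
  Combining: Wb⁻¹·s·N·V·cd⁻¹·A = (kg⁻¹·m⁻²·s²·A) · s · (kg·m·s⁻²) · (kg·m²·s⁻³·A⁻¹) · cd⁻¹ · A = kg·m·s⁻²·A·cd⁻¹.
Both reduce to kg·m·s⁻²·A·cd⁻¹.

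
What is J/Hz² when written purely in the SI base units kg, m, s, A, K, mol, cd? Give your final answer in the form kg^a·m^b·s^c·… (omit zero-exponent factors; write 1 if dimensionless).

Hz = 1/s = s⁻¹ (frequency is cycles per second).
So Hz⁻² = s².
J = N·m (work = force × distance),
    = kg·m²·s⁻².
Combining: Hz⁻²·J = s² · (kg·m²·s⁻²) = kg·m².

kg·m²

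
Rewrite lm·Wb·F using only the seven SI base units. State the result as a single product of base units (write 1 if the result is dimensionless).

lm = cd·sr = cd (luminous flux; sr is dimensionless).
Wb = V·s (flux: a volt is a weber per second),
    = kg·m²·s⁻²·A⁻¹.
F = C/V (capacitance = charge per voltage),
    = A·s/(kg·m²·s⁻³·A⁻¹) (substituting C and V),
    = kg⁻¹·m⁻²·s⁴·A².
Combining: lm·Wb·F = cd · (kg·m²·s⁻²·A⁻¹) · (kg⁻¹·m⁻²·s⁴·A²) = s²·A·cd.

s²·A·cd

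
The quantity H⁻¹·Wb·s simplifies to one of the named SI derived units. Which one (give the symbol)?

H = Wb/A (inductance = flux per current),
    = kg·m²·s⁻²·A⁻².
So H⁻¹ = kg⁻¹·m⁻²·s²·A².
Wb = V·s (flux: a volt is a weber per second),
    = kg·m²·s⁻²·A⁻¹.
Combining: H⁻¹·Wb·s = (kg⁻¹·m⁻²·s²·A²) · (kg·m²·s⁻²·A⁻¹) · s = s·A.
s·A is the base-SI form of the coulomb.

C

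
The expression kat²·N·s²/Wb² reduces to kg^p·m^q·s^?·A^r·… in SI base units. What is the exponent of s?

2

kat = s⁻¹·mol.
So kat² = s⁻²·mol².
Wb = kg·m²·s⁻²·A⁻¹.
So Wb⁻² = kg⁻²·m⁻⁴·s⁴·A².
N = kg·m·s⁻².
Combining: kat²·Wb⁻²·N·s² = (s⁻²·mol²) · (kg⁻²·m⁻⁴·s⁴·A²) · (kg·m·s⁻²) · s² = kg⁻¹·m⁻³·s²·A²·mol².
The exponent of s is 2.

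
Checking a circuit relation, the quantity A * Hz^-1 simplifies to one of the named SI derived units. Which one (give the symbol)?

Hz = s⁻¹.
So Hz⁻¹ = s.
Combining: A·Hz⁻¹ = A · s = s·A.
s·A is the base-SI form of the coulomb.

C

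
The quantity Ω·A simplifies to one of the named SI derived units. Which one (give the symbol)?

V

Ω = V/A (resistance = voltage per current),
    = kg·m²·s⁻³·A⁻².
Combining: Ω·A = (kg·m²·s⁻³·A⁻²) · A = kg·m²·s⁻³·A⁻¹.
kg·m²·s⁻³·A⁻¹ is the base-SI form of the volt.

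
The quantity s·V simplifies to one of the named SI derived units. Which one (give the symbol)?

V = kg·m²·s⁻³·A⁻¹.
Combining: s·V = s · (kg·m²·s⁻³·A⁻¹) = kg·m²·s⁻²·A⁻¹.
kg·m²·s⁻²·A⁻¹ is the base-SI form of the weber.

Wb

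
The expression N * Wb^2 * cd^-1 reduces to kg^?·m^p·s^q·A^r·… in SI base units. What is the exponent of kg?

3

N = kg·m/s² = kg·m·s⁻² (force = mass × acceleration).
Wb = V·s (flux: a volt is a weber per second),
    = kg·m²·s⁻²·A⁻¹.
So Wb² = kg²·m⁴·s⁻⁴·A⁻².
Combining: N·Wb²·cd⁻¹ = (kg·m·s⁻²) · (kg²·m⁴·s⁻⁴·A⁻²) · cd⁻¹ = kg³·m⁵·s⁻⁶·A⁻²·cd⁻¹.
The exponent of kg is 3.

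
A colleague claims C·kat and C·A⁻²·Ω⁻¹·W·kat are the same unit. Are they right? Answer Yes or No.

Yes

Left side:
  C = s·A.
  kat = s⁻¹·mol.
  Combining: C·kat = (s·A) · (s⁻¹·mol) = A·mol.
Right side:
  C = A·s = s·A (charge = current × time).
  Ω = V/A (resistance = voltage per current),
      = kg·m²·s⁻³·A⁻².
  So Ω⁻¹ = kg⁻¹·m⁻²·s³·A².
  W = J/s (power = energy per time),
      = kg·m²·s⁻³.
  kat = mol/s = s⁻¹·mol (catalytic activity).
  Combining: C·A⁻²·Ω⁻¹·W·kat = (s·A) · A⁻² · (kg⁻¹·m⁻²·s³·A²) · (kg·m²·s⁻³) · (s⁻¹·mol) = A·mol.
Both reduce to A·mol.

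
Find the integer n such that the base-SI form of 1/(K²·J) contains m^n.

-2

J = N·m (work = force × distance),
    = kg·m²·s⁻².
So J⁻¹ = kg⁻¹·m⁻²·s².
Combining: K⁻²·J⁻¹ = K⁻² · (kg⁻¹·m⁻²·s²) = kg⁻¹·m⁻²·s²·K⁻².
The exponent of m is -2.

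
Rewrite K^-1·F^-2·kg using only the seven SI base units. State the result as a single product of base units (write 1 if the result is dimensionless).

F = kg⁻¹·m⁻²·s⁴·A².
So F⁻² = kg²·m⁴·s⁻⁸·A⁻⁴.
Combining: K⁻¹·F⁻²·kg = K⁻¹ · (kg²·m⁴·s⁻⁸·A⁻⁴) · kg = kg³·m⁴·s⁻⁸·A⁻⁴·K⁻¹.

kg³·m⁴·s⁻⁸·A⁻⁴·K⁻¹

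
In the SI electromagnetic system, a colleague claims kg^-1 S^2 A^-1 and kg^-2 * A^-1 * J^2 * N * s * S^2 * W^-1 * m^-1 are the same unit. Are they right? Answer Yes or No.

No

Left side:
  S = 1/Ω (conductance is reciprocal resistance),
      = kg⁻¹·m⁻²·s³·A².
  So S² = kg⁻²·m⁻⁴·s⁶·A⁴.
  Combining: kg⁻¹·S²·A⁻¹ = kg⁻¹ · (kg⁻²·m⁻⁴·s⁶·A⁴) · A⁻¹ = kg⁻³·m⁻⁴·s⁶·A³.
Right side:
  J = N·m (work = force × distance),
      = kg·m²·s⁻².
  So J² = kg²·m⁴·s⁻⁴.
  N = kg·m/s² = kg·m·s⁻² (force = mass × acceleration).
  S = 1/Ω (conductance is reciprocal resistance),
      = kg⁻¹·m⁻²·s³·A².
  So S² = kg⁻²·m⁻⁴·s⁶·A⁴.
  W = J/s (power = energy per time),
      = kg·m²·s⁻³.
  So W⁻¹ = kg⁻¹·m⁻²·s³.
  Combining: kg⁻²·A⁻¹·J²·N·s·S²·W⁻¹·m⁻¹ = kg⁻² · A⁻¹ · (kg²·m⁴·s⁻⁴) · (kg·m·s⁻²) · s · (kg⁻²·m⁻⁴·s⁶·A⁴) · (kg⁻¹·m⁻²·s³) · m⁻¹ = kg⁻²·m⁻²·s⁴·A³.
Left is kg⁻³·m⁻⁴·s⁶·A³; right is kg⁻²·m⁻²·s⁴·A³ — different.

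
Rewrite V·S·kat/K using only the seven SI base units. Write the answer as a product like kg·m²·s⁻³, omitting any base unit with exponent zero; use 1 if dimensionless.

s⁻¹·A·K⁻¹·mol

V = kg·m²·s⁻³·A⁻¹.
S = kg⁻¹·m⁻²·s³·A².
kat = s⁻¹·mol.
Combining: V·S·K⁻¹·kat = (kg·m²·s⁻³·A⁻¹) · (kg⁻¹·m⁻²·s³·A²) · K⁻¹ · (s⁻¹·mol) = s⁻¹·A·K⁻¹·mol.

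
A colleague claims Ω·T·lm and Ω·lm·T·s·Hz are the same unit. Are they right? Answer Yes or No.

Left side:
  Ω = kg·m²·s⁻³·A⁻².
  T = kg·s⁻²·A⁻¹.
  lm = cd.
  Combining: Ω·T·lm = (kg·m²·s⁻³·A⁻²) · (kg·s⁻²·A⁻¹) · cd = kg²·m²·s⁻⁵·A⁻³·cd.
Right side:
  Ω = V/A (resistance = voltage per current),
      = kg·m²·s⁻³·A⁻².
  lm = cd·sr = cd (luminous flux; sr is dimensionless).
  T = Wb/m² (flux density = flux per area),
      = kg·s⁻²·A⁻¹.
  Hz = 1/s = s⁻¹ (frequency is cycles per second).
  Combining: Ω·lm·T·s·Hz = (kg·m²·s⁻³·A⁻²) · cd · (kg·s⁻²·A⁻¹) · s · s⁻¹ = kg²·m²·s⁻⁵·A⁻³·cd.
Both reduce to kg²·m²·s⁻⁵·A⁻³·cd.

Yes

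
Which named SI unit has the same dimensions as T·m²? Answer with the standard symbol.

T = Wb/m² (flux density = flux per area),
    = kg·s⁻²·A⁻¹.
Combining: T·m² = (kg·s⁻²·A⁻¹) · m² = kg·m²·s⁻²·A⁻¹.
kg·m²·s⁻²·A⁻¹ is the base-SI form of the weber.

Wb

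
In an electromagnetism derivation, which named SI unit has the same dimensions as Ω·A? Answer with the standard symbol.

V

Ω = V/A (resistance = voltage per current),
    = kg·m²·s⁻³·A⁻².
Combining: Ω·A = (kg·m²·s⁻³·A⁻²) · A = kg·m²·s⁻³·A⁻¹.
kg·m²·s⁻³·A⁻¹ is the base-SI form of the volt.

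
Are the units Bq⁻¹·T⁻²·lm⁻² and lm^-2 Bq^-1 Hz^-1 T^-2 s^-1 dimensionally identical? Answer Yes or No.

Left side:
  Bq = 1/s = s⁻¹ (activity is decays per second).
  So Bq⁻¹ = s.
  T = Wb/m² (flux density = flux per area),
      = kg·s⁻²·A⁻¹.
  So T⁻² = kg⁻²·s⁴·A².
  lm = cd·sr = cd (luminous flux; sr is dimensionless).
  So lm⁻² = cd⁻².
  Combining: Bq⁻¹·T⁻²·lm⁻² = s · (kg⁻²·s⁴·A²) · cd⁻² = kg⁻²·s⁵·A²·cd⁻².
Right side:
  lm = cd.
  So lm⁻² = cd⁻².
  Bq = s⁻¹.
  So Bq⁻¹ = s.
  Hz = s⁻¹.
  So Hz⁻¹ = s.
  T = kg·s⁻²·A⁻¹.
  So T⁻² = kg⁻²·s⁴·A².
  Combining: lm⁻²·Bq⁻¹·Hz⁻¹·T⁻²·s⁻¹ = cd⁻² · s · s · (kg⁻²·s⁴·A²) · s⁻¹ = kg⁻²·s⁵·A²·cd⁻².
Both reduce to kg⁻²·s⁵·A²·cd⁻².

Yes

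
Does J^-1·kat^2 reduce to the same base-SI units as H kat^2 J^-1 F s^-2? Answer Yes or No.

Yes

Left side:
  J = N·m (work = force × distance),
      = kg·m²·s⁻².
  So J⁻¹ = kg⁻¹·m⁻²·s².
  kat = mol/s = s⁻¹·mol (catalytic activity).
  So kat² = s⁻²·mol².
  Combining: J⁻¹·kat² = (kg⁻¹·m⁻²·s²) · (s⁻²·mol²) = kg⁻¹·m⁻²·mol².
Right side:
  H = Wb/A (inductance = flux per current),
      = kg·m²·s⁻²·A⁻².
  kat = mol/s = s⁻¹·mol (catalytic activity).
  So kat² = s⁻²·mol².
  J = N·m (work = force × distance),
      = kg·m²·s⁻².
  So J⁻¹ = kg⁻¹·m⁻²·s².
  F = C/V (capacitance = charge per voltage),
      = A·s/(kg·m²·s⁻³·A⁻¹) (substituting C and V),
      = kg⁻¹·m⁻²·s⁴·A².
  Combining: H·kat²·J⁻¹·F·s⁻² = (kg·m²·s⁻²·A⁻²) · (s⁻²·mol²) · (kg⁻¹·m⁻²·s²) · (kg⁻¹·m⁻²·s⁴·A²) · s⁻² = kg⁻¹·m⁻²·mol².
Both reduce to kg⁻¹·m⁻²·mol².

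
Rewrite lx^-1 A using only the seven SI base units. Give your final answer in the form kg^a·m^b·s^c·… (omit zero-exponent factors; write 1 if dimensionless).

lx = m⁻²·cd.
So lx⁻¹ = m²·cd⁻¹.
Combining: lx⁻¹·A = (m²·cd⁻¹) · A = m²·A·cd⁻¹.

m²·A·cd⁻¹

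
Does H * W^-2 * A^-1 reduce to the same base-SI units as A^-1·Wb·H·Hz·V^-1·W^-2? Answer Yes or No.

Yes

Left side:
  H = kg·m²·s⁻²·A⁻².
  W = kg·m²·s⁻³.
  So W⁻² = kg⁻²·m⁻⁴·s⁶.
  Combining: H·W⁻²·A⁻¹ = (kg·m²·s⁻²·A⁻²) · (kg⁻²·m⁻⁴·s⁶) · A⁻¹ = kg⁻¹·m⁻²·s⁴·A⁻³.
Right side:
  Wb = kg·m²·s⁻²·A⁻¹.
  H = kg·m²·s⁻²·A⁻².
  Hz = s⁻¹.
  V = kg·m²·s⁻³·A⁻¹.
  So V⁻¹ = kg⁻¹·m⁻²·s³·A.
  W = kg·m²·s⁻³.
  So W⁻² = kg⁻²·m⁻⁴·s⁶.
  Combining: A⁻¹·Wb·H·Hz·V⁻¹·W⁻² = A⁻¹ · (kg·m²·s⁻²·A⁻¹) · (kg·m²·s⁻²·A⁻²) · s⁻¹ · (kg⁻¹·m⁻²·s³·A) · (kg⁻²·m⁻⁴·s⁶) = kg⁻¹·m⁻²·s⁴·A⁻³.
Both reduce to kg⁻¹·m⁻²·s⁴·A⁻³.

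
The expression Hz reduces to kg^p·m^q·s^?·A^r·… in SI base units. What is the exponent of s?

Hz = 1/s = s⁻¹ (frequency is cycles per second).
The exponent of s is -1.

-1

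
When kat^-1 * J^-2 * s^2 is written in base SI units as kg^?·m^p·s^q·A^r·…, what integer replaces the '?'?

kat = mol/s = s⁻¹·mol (catalytic activity).
So kat⁻¹ = s·mol⁻¹.
J = N·m (work = force × distance),
    = kg·m²·s⁻².
So J⁻² = kg⁻²·m⁻⁴·s⁴.
Combining: kat⁻¹·J⁻²·s² = (s·mol⁻¹) · (kg⁻²·m⁻⁴·s⁴) · s² = kg⁻²·m⁻⁴·s⁷·mol⁻¹.
The exponent of kg is -2.

-2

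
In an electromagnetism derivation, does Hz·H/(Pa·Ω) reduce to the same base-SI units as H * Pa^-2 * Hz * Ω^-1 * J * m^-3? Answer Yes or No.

Left side:
  Pa = N/m² (pressure = force per area),
      = kg·m⁻¹·s⁻².
  So Pa⁻¹ = kg⁻¹·m·s².
  Hz = 1/s = s⁻¹ (frequency is cycles per second).
  Ω = V/A (resistance = voltage per current),
      = kg·m²·s⁻³·A⁻².
  So Ω⁻¹ = kg⁻¹·m⁻²·s³·A².
  H = Wb/A (inductance = flux per current),
      = kg·m²·s⁻²·A⁻².
  Combining: Pa⁻¹·Hz·Ω⁻¹·H = (kg⁻¹·m·s²) · s⁻¹ · (kg⁻¹·m⁻²·s³·A²) · (kg·m²·s⁻²·A⁻²) = kg⁻¹·m·s².
Right side:
  H = Wb/A (inductance = flux per current),
      = kg·m²·s⁻²·A⁻².
  Pa = N/m² (pressure = force per area),
      = kg·m⁻¹·s⁻².
  So Pa⁻² = kg⁻²·m²·s⁴.
  Hz = 1/s = s⁻¹ (frequency is cycles per second).
  Ω = V/A (resistance = voltage per current),
      = kg·m²·s⁻³·A⁻².
  So Ω⁻¹ = kg⁻¹·m⁻²·s³·A².
  J = N·m (work = force × distance),
      = kg·m²·s⁻².
  Combining: H·Pa⁻²·Hz·Ω⁻¹·J·m⁻³ = (kg·m²·s⁻²·A⁻²) · (kg⁻²·m²·s⁴) · s⁻¹ · (kg⁻¹·m⁻²·s³·A²) · (kg·m²·s⁻²) · m⁻³ = kg⁻¹·m·s².
Both reduce to kg⁻¹·m·s².

Yes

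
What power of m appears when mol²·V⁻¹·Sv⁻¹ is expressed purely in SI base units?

V = kg·m²·s⁻³·A⁻¹.
So V⁻¹ = kg⁻¹·m⁻²·s³·A.
Sv = m²·s⁻².
So Sv⁻¹ = m⁻²·s².
Combining: mol²·V⁻¹·Sv⁻¹ = mol² · (kg⁻¹·m⁻²·s³·A) · (m⁻²·s²) = kg⁻¹·m⁻⁴·s⁵·A·mol².
The exponent of m is -4.

-4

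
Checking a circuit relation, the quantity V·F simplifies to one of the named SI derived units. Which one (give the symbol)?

V = kg·m²·s⁻³·A⁻¹.
F = kg⁻¹·m⁻²·s⁴·A².
Combining: V·F = (kg·m²·s⁻³·A⁻¹) · (kg⁻¹·m⁻²·s⁴·A²) = s·A.
s·A is the base-SI form of the coulomb.

C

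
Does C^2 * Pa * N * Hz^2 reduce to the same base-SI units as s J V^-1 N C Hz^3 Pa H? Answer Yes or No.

Left side:
  C = A·s = s·A (charge = current × time).
  So C² = s²·A².
  Pa = N/m² (pressure = force per area),
      = kg·m⁻¹·s⁻².
  N = kg·m/s² = kg·m·s⁻² (force = mass × acceleration).
  Hz = 1/s = s⁻¹ (frequency is cycles per second).
  So Hz² = s⁻².
  Combining: C²·Pa·N·Hz² = (s²·A²) · (kg·m⁻¹·s⁻²) · (kg·m·s⁻²) · s⁻² = kg²·s⁻⁴·A².
Right side:
  J = N·m (work = force × distance),
      = kg·m²·s⁻².
  V = W/A (potential = power per current),
      = kg·m²·s⁻³·A⁻¹.
  So V⁻¹ = kg⁻¹·m⁻²·s³·A.
  N = kg·m/s² = kg·m·s⁻² (force = mass × acceleration).
  C = A·s = s·A (charge = current × time).
  Hz = 1/s = s⁻¹ (frequency is cycles per second).
  So Hz³ = s⁻³.
  Pa = N/m² (pressure = force per area),
      = kg·m⁻¹·s⁻².
  H = Wb/A (inductance = flux per current),
      = kg·m²·s⁻²·A⁻².
  Combining: s·J·V⁻¹·N·C·Hz³·Pa·H = s · (kg·m²·s⁻²) · (kg⁻¹·m⁻²·s³·A) · (kg·m·s⁻²) · (s·A) · s⁻³ · (kg·m⁻¹·s⁻²) · (kg·m²·s⁻²·A⁻²) = kg³·m²·s⁻⁶.
Left is kg²·s⁻⁴·A²; right is kg³·m²·s⁻⁶ — different.

No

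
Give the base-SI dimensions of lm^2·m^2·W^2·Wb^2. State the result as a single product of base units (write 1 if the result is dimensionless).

lm = cd.
So lm² = cd².
W = kg·m²·s⁻³.
So W² = kg²·m⁴·s⁻⁶.
Wb = kg·m²·s⁻²·A⁻¹.
So Wb² = kg²·m⁴·s⁻⁴·A⁻².
Combining: lm²·m²·W²·Wb² = cd² · m² · (kg²·m⁴·s⁻⁶) · (kg²·m⁴·s⁻⁴·A⁻²) = kg⁴·m¹⁰·s⁻¹⁰·A⁻²·cd².

kg⁴·m¹⁰·s⁻¹⁰·A⁻²·cd²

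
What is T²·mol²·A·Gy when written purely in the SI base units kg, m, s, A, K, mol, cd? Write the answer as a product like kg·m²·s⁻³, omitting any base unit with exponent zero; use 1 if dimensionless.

kg²·m²·s⁻⁶·A⁻¹·mol²

T = kg·s⁻²·A⁻¹.
So T² = kg²·s⁻⁴·A⁻².
Gy = m²·s⁻².
Combining: T²·mol²·A·Gy = (kg²·s⁻⁴·A⁻²) · mol² · A · (m²·s⁻²) = kg²·m²·s⁻⁶·A⁻¹·mol².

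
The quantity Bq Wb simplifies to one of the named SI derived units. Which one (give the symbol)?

V

Bq = s⁻¹.
Wb = kg·m²·s⁻²·A⁻¹.
Combining: Bq·Wb = s⁻¹ · (kg·m²·s⁻²·A⁻¹) = kg·m²·s⁻³·A⁻¹.
kg·m²·s⁻³·A⁻¹ is the base-SI form of the volt.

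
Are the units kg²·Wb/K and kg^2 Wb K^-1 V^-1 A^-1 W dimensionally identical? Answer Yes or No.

Left side:
  Wb = kg·m²·s⁻²·A⁻¹.
  Combining: kg²·K⁻¹·Wb = kg² · K⁻¹ · (kg·m²·s⁻²·A⁻¹) = kg³·m²·s⁻²·A⁻¹·K⁻¹.
Right side:
  Wb = V·s (flux: a volt is a weber per second),
      = kg·m²·s⁻²·A⁻¹.
  V = W/A (potential = power per current),
      = kg·m²·s⁻³·A⁻¹.
  So V⁻¹ = kg⁻¹·m⁻²·s³·A.
  W = J/s (power = energy per time),
      = kg·m²·s⁻³.
  Combining: kg²·Wb·K⁻¹·V⁻¹·A⁻¹·W = kg² · (kg·m²·s⁻²·A⁻¹) · K⁻¹ · (kg⁻¹·m⁻²·s³·A) · A⁻¹ · (kg·m²·s⁻³) = kg³·m²·s⁻²·A⁻¹·K⁻¹.
Both reduce to kg³·m²·s⁻²·A⁻¹·K⁻¹.

Yes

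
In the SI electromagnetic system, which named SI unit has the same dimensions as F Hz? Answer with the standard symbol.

S

F = kg⁻¹·m⁻²·s⁴·A².
Hz = s⁻¹.
Combining: F·Hz = (kg⁻¹·m⁻²·s⁴·A²) · s⁻¹ = kg⁻¹·m⁻²·s³·A².
kg⁻¹·m⁻²·s³·A² is the base-SI form of the siemens.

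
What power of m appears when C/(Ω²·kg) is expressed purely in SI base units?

-4

Ω = V/A (resistance = voltage per current),
    = kg·m²·s⁻³·A⁻².
So Ω⁻² = kg⁻²·m⁻⁴·s⁶·A⁴.
C = A·s = s·A (charge = current × time).
Combining: Ω⁻²·kg⁻¹·C = (kg⁻²·m⁻⁴·s⁶·A⁴) · kg⁻¹ · (s·A) = kg⁻³·m⁻⁴·s⁷·A⁵.
The exponent of m is -4.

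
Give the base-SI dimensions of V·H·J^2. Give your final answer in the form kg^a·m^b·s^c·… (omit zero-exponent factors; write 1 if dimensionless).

kg⁴·m⁸·s⁻⁹·A⁻³

V = W/A (potential = power per current),
    = kg·m²·s⁻³·A⁻¹.
H = Wb/A (inductance = flux per current),
    = kg·m²·s⁻²·A⁻².
J = N·m (work = force × distance),
    = kg·m²·s⁻².
So J² = kg²·m⁴·s⁻⁴.
Combining: V·H·J² = (kg·m²·s⁻³·A⁻¹) · (kg·m²·s⁻²·A⁻²) · (kg²·m⁴·s⁻⁴) = kg⁴·m⁸·s⁻⁹·A⁻³.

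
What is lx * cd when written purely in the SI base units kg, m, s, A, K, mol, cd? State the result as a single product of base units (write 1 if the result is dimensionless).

lx = lm/m² (illuminance = luminous flux per area),
    = m⁻²·cd.
Combining: lx·cd = (m⁻²·cd) · cd = m⁻²·cd².

m⁻²·cd²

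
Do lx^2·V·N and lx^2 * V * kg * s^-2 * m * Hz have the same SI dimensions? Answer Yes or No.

No

Left side:
  lx = lm/m² (illuminance = luminous flux per area),
      = m⁻²·cd.
  So lx² = m⁻⁴·cd².
  V = W/A (potential = power per current),
      = kg·m²·s⁻³·A⁻¹.
  N = kg·m/s² = kg·m·s⁻² (force = mass × acceleration).
  Combining: lx²·V·N = (m⁻⁴·cd²) · (kg·m²·s⁻³·A⁻¹) · (kg·m·s⁻²) = kg²·m⁻¹·s⁻⁵·A⁻¹·cd².
Right side:
  lx = m⁻²·cd.
  So lx² = m⁻⁴·cd².
  V = kg·m²·s⁻³·A⁻¹.
  Hz = s⁻¹.
  Combining: lx²·V·kg·s⁻²·m·Hz = (m⁻⁴·cd²) · (kg·m²·s⁻³·A⁻¹) · kg · s⁻² · m · s⁻¹ = kg²·m⁻¹·s⁻⁶·A⁻¹·cd².
Left is kg²·m⁻¹·s⁻⁵·A⁻¹·cd²; right is kg²·m⁻¹·s⁻⁶·A⁻¹·cd² — different.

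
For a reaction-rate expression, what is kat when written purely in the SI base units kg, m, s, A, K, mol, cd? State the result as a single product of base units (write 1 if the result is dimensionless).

kat = s⁻¹·mol.

s⁻¹·mol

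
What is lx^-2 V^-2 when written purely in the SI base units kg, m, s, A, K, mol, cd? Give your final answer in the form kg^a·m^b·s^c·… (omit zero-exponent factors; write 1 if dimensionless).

kg⁻²·s⁶·A²·cd⁻²

lx = m⁻²·cd.
So lx⁻² = m⁴·cd⁻².
V = kg·m²·s⁻³·A⁻¹.
So V⁻² = kg⁻²·m⁻⁴·s⁶·A².
Combining: lx⁻²·V⁻² = (m⁴·cd⁻²) · (kg⁻²·m⁻⁴·s⁶·A²) = kg⁻²·s⁶·A²·cd⁻².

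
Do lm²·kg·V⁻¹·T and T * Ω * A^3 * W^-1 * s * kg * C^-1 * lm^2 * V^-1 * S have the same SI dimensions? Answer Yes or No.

No

Left side:
  lm = cd·sr = cd (luminous flux; sr is dimensionless).
  So lm² = cd².
  V = W/A (potential = power per current),
      = kg·m²·s⁻³·A⁻¹.
  So V⁻¹ = kg⁻¹·m⁻²·s³·A.
  T = Wb/m² (flux density = flux per area),
      = kg·s⁻²·A⁻¹.
  Combining: lm²·kg·V⁻¹·T = cd² · kg · (kg⁻¹·m⁻²·s³·A) · (kg·s⁻²·A⁻¹) = kg·m⁻²·s·cd².
Right side:
  T = kg·s⁻²·A⁻¹.
  Ω = kg·m²·s⁻³·A⁻².
  W = kg·m²·s⁻³.
  So W⁻¹ = kg⁻¹·m⁻²·s³.
  C = s·A.
  So C⁻¹ = s⁻¹·A⁻¹.
  lm = cd.
  So lm² = cd².
  V = kg·m²·s⁻³·A⁻¹.
  So V⁻¹ = kg⁻¹·m⁻²·s³·A.
  S = kg⁻¹·m⁻²·s³·A².
  Combining: T·Ω·A³·W⁻¹·s·kg·C⁻¹·lm²·V⁻¹·S = (kg·s⁻²·A⁻¹) · (kg·m²·s⁻³·A⁻²) · A³ · (kg⁻¹·m⁻²·s³) · s · kg · (s⁻¹·A⁻¹) · cd² · (kg⁻¹·m⁻²·s³·A) · (kg⁻¹·m⁻²·s³·A²) = m⁻⁴·s⁴·A²·cd².
Left is kg·m⁻²·s·cd²; right is m⁻⁴·s⁴·A²·cd² — different.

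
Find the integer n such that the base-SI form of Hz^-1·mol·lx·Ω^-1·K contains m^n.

Hz = 1/s = s⁻¹ (frequency is cycles per second).
So Hz⁻¹ = s.
lx = lm/m² (illuminance = luminous flux per area),
    = m⁻²·cd.
Ω = V/A (resistance = voltage per current),
    = kg·m²·s⁻³·A⁻².
So Ω⁻¹ = kg⁻¹·m⁻²·s³·A².
Combining: Hz⁻¹·mol·lx·Ω⁻¹·K = s · mol · (m⁻²·cd) · (kg⁻¹·m⁻²·s³·A²) · K = kg⁻¹·m⁻⁴·s⁴·A²·K·mol·cd.
The exponent of m is -4.

-4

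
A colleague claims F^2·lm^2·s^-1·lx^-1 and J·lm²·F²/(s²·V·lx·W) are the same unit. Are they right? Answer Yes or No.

No

Left side:
  F = C/V (capacitance = charge per voltage),
      = A·s/(kg·m²·s⁻³·A⁻¹) (substituting C and V),
      = kg⁻¹·m⁻²·s⁴·A².
  So F² = kg⁻²·m⁻⁴·s⁸·A⁴.
  lm = cd·sr = cd (luminous flux; sr is dimensionless).
  So lm² = cd².
  lx = lm/m² (illuminance = luminous flux per area),
      = m⁻²·cd.
  So lx⁻¹ = m²·cd⁻¹.
  Combining: F²·lm²·s⁻¹·lx⁻¹ = (kg⁻²·m⁻⁴·s⁸·A⁴) · cd² · s⁻¹ · (m²·cd⁻¹) = kg⁻²·m⁻²·s⁷·A⁴·cd.
Right side:
  J = N·m (work = force × distance),
      = kg·m²·s⁻².
  lm = cd·sr = cd (luminous flux; sr is dimensionless).
  So lm² = cd².
  V = W/A (potential = power per current),
      = kg·m²·s⁻³·A⁻¹.
  So V⁻¹ = kg⁻¹·m⁻²·s³·A.
  lx = lm/m² (illuminance = luminous flux per area),
      = m⁻²·cd.
  So lx⁻¹ = m²·cd⁻¹.
  W = J/s (power = energy per time),
      = kg·m²·s⁻³.
  So W⁻¹ = kg⁻¹·m⁻²·s³.
  F = C/V (capacitance = charge per voltage),
      = A·s/(kg·m²·s⁻³·A⁻¹) (substituting C and V),
      = kg⁻¹·m⁻²·s⁴·A².
  So F² = kg⁻²·m⁻⁴·s⁸·A⁴.
  Combining: s⁻²·J·lm²·V⁻¹·lx⁻¹·W⁻¹·F² = s⁻² · (kg·m²·s⁻²) · cd² · (kg⁻¹·m⁻²·s³·A) · (m²·cd⁻¹) · (kg⁻¹·m⁻²·s³) · (kg⁻²·m⁻⁴·s⁸·A⁴) = kg⁻³·m⁻⁴·s¹⁰·A⁵·cd.
Left is kg⁻²·m⁻²·s⁷·A⁴·cd; right is kg⁻³·m⁻⁴·s¹⁰·A⁵·cd — different.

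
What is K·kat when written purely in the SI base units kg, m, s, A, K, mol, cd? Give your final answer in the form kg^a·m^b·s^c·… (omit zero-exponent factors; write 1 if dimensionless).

kat = s⁻¹·mol.
Combining: K·kat = K · (s⁻¹·mol) = s⁻¹·K·mol.

s⁻¹·K·mol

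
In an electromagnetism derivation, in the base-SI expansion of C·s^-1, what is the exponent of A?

C = s·A.
Combining: C·s⁻¹ = (s·A) · s⁻¹ = A.
The exponent of A is 1.

1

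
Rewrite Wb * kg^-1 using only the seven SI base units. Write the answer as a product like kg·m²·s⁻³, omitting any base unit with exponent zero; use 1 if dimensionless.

m²·s⁻²·A⁻¹

Wb = kg·m²·s⁻²·A⁻¹.
Combining: Wb·kg⁻¹ = (kg·m²·s⁻²·A⁻¹) · kg⁻¹ = m²·s⁻²·A⁻¹.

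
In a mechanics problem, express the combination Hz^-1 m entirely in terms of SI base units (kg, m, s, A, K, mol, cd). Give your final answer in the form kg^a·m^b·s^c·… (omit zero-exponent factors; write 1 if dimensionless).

Hz = s⁻¹.
So Hz⁻¹ = s.
Combining: Hz⁻¹·m = s · m = m·s.

m·s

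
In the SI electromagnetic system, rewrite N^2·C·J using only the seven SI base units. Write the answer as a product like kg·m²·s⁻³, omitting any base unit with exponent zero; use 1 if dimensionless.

N = kg·m/s² = kg·m·s⁻² (force = mass × acceleration).
So N² = kg²·m²·s⁻⁴.
C = A·s = s·A (charge = current × time).
J = N·m (work = force × distance),
    = kg·m²·s⁻².
Combining: N²·C·J = (kg²·m²·s⁻⁴) · (s·A) · (kg·m²·s⁻²) = kg³·m⁴·s⁻⁵·A.

kg³·m⁴·s⁻⁵·A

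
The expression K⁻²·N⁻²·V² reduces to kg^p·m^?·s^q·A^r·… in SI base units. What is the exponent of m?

N = kg·m/s² = kg·m·s⁻² (force = mass × acceleration).
So N⁻² = kg⁻²·m⁻²·s⁴.
V = W/A (potential = power per current),
    = kg·m²·s⁻³·A⁻¹.
So V² = kg²·m⁴·s⁻⁶·A⁻².
Combining: K⁻²·N⁻²·V² = K⁻² · (kg⁻²·m⁻²·s⁴) · (kg²·m⁴·s⁻⁶·A⁻²) = m²·s⁻²·A⁻²·K⁻².
The exponent of m is 2.

2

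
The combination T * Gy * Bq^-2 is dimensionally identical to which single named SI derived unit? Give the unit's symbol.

T = kg·s⁻²·A⁻¹.
Gy = m²·s⁻².
Bq = s⁻¹.
So Bq⁻² = s².
Combining: T·Gy·Bq⁻² = (kg·s⁻²·A⁻¹) · (m²·s⁻²) · s² = kg·m²·s⁻²·A⁻¹.
kg·m²·s⁻²·A⁻¹ is the base-SI form of the weber.

Wb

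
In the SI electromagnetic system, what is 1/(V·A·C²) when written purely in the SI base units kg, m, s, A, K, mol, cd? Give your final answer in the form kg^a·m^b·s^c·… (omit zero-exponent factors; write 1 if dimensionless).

kg⁻¹·m⁻²·s·A⁻²

V = kg·m²·s⁻³·A⁻¹.
So V⁻¹ = kg⁻¹·m⁻²·s³·A.
C = s·A.
So C⁻² = s⁻²·A⁻².
Combining: V⁻¹·A⁻¹·C⁻² = (kg⁻¹·m⁻²·s³·A) · A⁻¹ · (s⁻²·A⁻²) = kg⁻¹·m⁻²·s·A⁻².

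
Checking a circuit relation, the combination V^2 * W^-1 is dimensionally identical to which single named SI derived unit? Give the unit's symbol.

Ω

V = kg·m²·s⁻³·A⁻¹.
So V² = kg²·m⁴·s⁻⁶·A⁻².
W = kg·m²·s⁻³.
So W⁻¹ = kg⁻¹·m⁻²·s³.
Combining: V²·W⁻¹ = (kg²·m⁴·s⁻⁶·A⁻²) · (kg⁻¹·m⁻²·s³) = kg·m²·s⁻³·A⁻².
kg·m²·s⁻³·A⁻² is the base-SI form of the ohm.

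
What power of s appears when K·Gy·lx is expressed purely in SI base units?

Gy = m²·s⁻².
lx = m⁻²·cd.
Combining: K·Gy·lx = K · (m²·s⁻²) · (m⁻²·cd) = s⁻²·K·cd.
The exponent of s is -2.

-2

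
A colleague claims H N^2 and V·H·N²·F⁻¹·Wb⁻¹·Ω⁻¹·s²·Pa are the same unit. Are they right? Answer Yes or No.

Left side:
  H = Wb/A (inductance = flux per current),
      = kg·m²·s⁻²·A⁻².
  N = kg·m/s² = kg·m·s⁻² (force = mass × acceleration).
  So N² = kg²·m²·s⁻⁴.
  Combining: H·N² = (kg·m²·s⁻²·A⁻²) · (kg²·m²·s⁻⁴) = kg³·m⁴·s⁻⁶·A⁻².
Right side:
  V = W/A (potential = power per current),
      = kg·m²·s⁻³·A⁻¹.
  H = Wb/A (inductance = flux per current),
      = kg·m²·s⁻²·A⁻².
  N = kg·m/s² = kg·m·s⁻² (force = mass × acceleration).
  So N² = kg²·m²·s⁻⁴.
  F = C/V (capacitance = charge per voltage),
      = A·s/(kg·m²·s⁻³·A⁻¹) (substituting C and V),
      = kg⁻¹·m⁻²·s⁴·A².
  So F⁻¹ = kg·m²·s⁻⁴·A⁻².
  Wb = V·s (flux: a volt is a weber per second),
      = kg·m²·s⁻²·A⁻¹.
  So Wb⁻¹ = kg⁻¹·m⁻²·s²·A.
  Ω = V/A (resistance = voltage per current),
      = kg·m²·s⁻³·A⁻².
  So Ω⁻¹ = kg⁻¹·m⁻²·s³·A².
  Pa = N/m² (pressure = force per area),
      = kg·m⁻¹·s⁻².
  Combining: V·H·N²·F⁻¹·Wb⁻¹·Ω⁻¹·s²·Pa = (kg·m²·s⁻³·A⁻¹) · (kg·m²·s⁻²·A⁻²) · (kg²·m²·s⁻⁴) · (kg·m²·s⁻⁴·A⁻²) · (kg⁻¹·m⁻²·s²·A) · (kg⁻¹·m⁻²·s³·A²) · s² · (kg·m⁻¹·s⁻²) = kg⁴·m³·s⁻⁸·A⁻².
Left is kg³·m⁴·s⁻⁶·A⁻²; right is kg⁴·m³·s⁻⁸·A⁻² — different.

No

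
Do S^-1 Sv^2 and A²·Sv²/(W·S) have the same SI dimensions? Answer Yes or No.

No

Left side:
  S = 1/Ω (conductance is reciprocal resistance),
      = kg⁻¹·m⁻²·s³·A².
  So S⁻¹ = kg·m²·s⁻³·A⁻².
  Sv = J/kg (equivalent dose = energy per mass),
      = m²·s⁻².
  So Sv² = m⁴·s⁻⁴.
  Combining: S⁻¹·Sv² = (kg·m²·s⁻³·A⁻²) · (m⁴·s⁻⁴) = kg·m⁶·s⁻⁷·A⁻².
Right side:
  W = kg·m²·s⁻³.
  So W⁻¹ = kg⁻¹·m⁻²·s³.
  S = kg⁻¹·m⁻²·s³·A².
  So S⁻¹ = kg·m²·s⁻³·A⁻².
  Sv = m²·s⁻².
  So Sv² = m⁴·s⁻⁴.
  Combining: W⁻¹·A²·S⁻¹·Sv² = (kg⁻¹·m⁻²·s³) · A² · (kg·m²·s⁻³·A⁻²) · (m⁴·s⁻⁴) = m⁴·s⁻⁴.
Left is kg·m⁶·s⁻⁷·A⁻²; right is m⁴·s⁻⁴ — different.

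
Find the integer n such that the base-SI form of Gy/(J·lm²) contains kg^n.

-1

J = kg·m²·s⁻².
So J⁻¹ = kg⁻¹·m⁻²·s².
lm = cd.
So lm⁻² = cd⁻².
Gy = m²·s⁻².
Combining: J⁻¹·lm⁻²·Gy = (kg⁻¹·m⁻²·s²) · cd⁻² · (m²·s⁻²) = kg⁻¹·cd⁻².
The exponent of kg is -1.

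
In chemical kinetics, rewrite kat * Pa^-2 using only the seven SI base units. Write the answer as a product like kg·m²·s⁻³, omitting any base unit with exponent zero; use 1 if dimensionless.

kg⁻²·m²·s³·mol

kat = mol/s = s⁻¹·mol (catalytic activity).
Pa = N/m² (pressure = force per area),
    = kg·m⁻¹·s⁻².
So Pa⁻² = kg⁻²·m²·s⁴.
Combining: kat·Pa⁻² = (s⁻¹·mol) · (kg⁻²·m²·s⁴) = kg⁻²·m²·s³·mol.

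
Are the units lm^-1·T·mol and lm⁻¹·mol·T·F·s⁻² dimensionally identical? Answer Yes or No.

No

Left side:
  lm = cd·sr = cd (luminous flux; sr is dimensionless).
  So lm⁻¹ = cd⁻¹.
  T = Wb/m² (flux density = flux per area),
      = kg·s⁻²·A⁻¹.
  Combining: lm⁻¹·T·mol = cd⁻¹ · (kg·s⁻²·A⁻¹) · mol = kg·s⁻²·A⁻¹·mol·cd⁻¹.
Right side:
  lm = cd.
  So lm⁻¹ = cd⁻¹.
  T = kg·s⁻²·A⁻¹.
  F = kg⁻¹·m⁻²·s⁴·A².
  Combining: lm⁻¹·mol·T·F·s⁻² = cd⁻¹ · mol · (kg·s⁻²·A⁻¹) · (kg⁻¹·m⁻²·s⁴·A²) · s⁻² = m⁻²·A·mol·cd⁻¹.
Left is kg·s⁻²·A⁻¹·mol·cd⁻¹; right is m⁻²·A·mol·cd⁻¹ — different.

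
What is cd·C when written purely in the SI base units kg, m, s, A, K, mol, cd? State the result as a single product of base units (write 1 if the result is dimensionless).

C = A·s = s·A (charge = current × time).
Combining: cd·C = cd · (s·A) = s·A·cd.

s·A·cd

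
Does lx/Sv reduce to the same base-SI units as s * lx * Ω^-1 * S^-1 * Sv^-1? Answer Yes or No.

Left side:
  Sv = m²·s⁻².
  So Sv⁻¹ = m⁻²·s².
  lx = m⁻²·cd.
  Combining: Sv⁻¹·lx = (m⁻²·s²) · (m⁻²·cd) = m⁻⁴·s²·cd.
Right side:
  lx = lm/m² (illuminance = luminous flux per area),
      = m⁻²·cd.
  Ω = V/A (resistance = voltage per current),
      = kg·m²·s⁻³·A⁻².
  So Ω⁻¹ = kg⁻¹·m⁻²·s³·A².
  S = 1/Ω (conductance is reciprocal resistance),
      = kg⁻¹·m⁻²·s³·A².
  So S⁻¹ = kg·m²·s⁻³·A⁻².
  Sv = J/kg (equivalent dose = energy per mass),
      = m²·s⁻².
  So Sv⁻¹ = m⁻²·s².
  Combining: s·lx·Ω⁻¹·S⁻¹·Sv⁻¹ = s · (m⁻²·cd) · (kg⁻¹·m⁻²·s³·A²) · (kg·m²·s⁻³·A⁻²) · (m⁻²·s²) = m⁻⁴·s³·cd.
Left is m⁻⁴·s²·cd; right is m⁻⁴·s³·cd — different.

No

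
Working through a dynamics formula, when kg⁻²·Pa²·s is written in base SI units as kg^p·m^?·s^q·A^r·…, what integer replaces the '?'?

Pa = N/m² (pressure = force per area),
    = kg·m⁻¹·s⁻².
So Pa² = kg²·m⁻²·s⁻⁴.
Combining: kg⁻²·Pa²·s = kg⁻² · (kg²·m⁻²·s⁻⁴) · s = m⁻²·s⁻³.
The exponent of m is -2.

-2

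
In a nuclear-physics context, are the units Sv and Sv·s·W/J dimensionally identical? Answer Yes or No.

Left side:
  Sv = J/kg (equivalent dose = energy per mass),
      = m²·s⁻².
Right side:
  Sv = J/kg (equivalent dose = energy per mass),
      = m²·s⁻².
  J = N·m (work = force × distance),
      = kg·m²·s⁻².
  So J⁻¹ = kg⁻¹·m⁻²·s².
  W = J/s (power = energy per time),
      = kg·m²·s⁻³.
  Combining: Sv·s·J⁻¹·W = (m²·s⁻²) · s · (kg⁻¹·m⁻²·s²) · (kg·m²·s⁻³) = m²·s⁻².
Both reduce to m²·s⁻².

Yes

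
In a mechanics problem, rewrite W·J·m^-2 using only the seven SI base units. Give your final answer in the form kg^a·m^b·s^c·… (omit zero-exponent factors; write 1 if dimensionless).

W = J/s (power = energy per time),
    = kg·m²·s⁻³.
J = N·m (work = force × distance),
    = kg·m²·s⁻².
Combining: W·J·m⁻² = (kg·m²·s⁻³) · (kg·m²·s⁻²) · m⁻² = kg²·m²·s⁻⁵.

kg²·m²·s⁻⁵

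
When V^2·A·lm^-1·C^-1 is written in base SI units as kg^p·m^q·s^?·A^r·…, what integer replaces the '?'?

-7

V = W/A (potential = power per current),
    = kg·m²·s⁻³·A⁻¹.
So V² = kg²·m⁴·s⁻⁶·A⁻².
lm = cd·sr = cd (luminous flux; sr is dimensionless).
So lm⁻¹ = cd⁻¹.
C = A·s = s·A (charge = current × time).
So C⁻¹ = s⁻¹·A⁻¹.
Combining: V²·A·lm⁻¹·C⁻¹ = (kg²·m⁴·s⁻⁶·A⁻²) · A · cd⁻¹ · (s⁻¹·A⁻¹) = kg²·m⁴·s⁻⁷·A⁻²·cd⁻¹.
The exponent of s is -7.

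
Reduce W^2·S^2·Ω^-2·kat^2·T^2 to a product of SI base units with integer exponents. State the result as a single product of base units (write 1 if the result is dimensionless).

m⁻⁴·A⁶·mol²

W = J/s (power = energy per time),
    = kg·m²·s⁻³.
So W² = kg²·m⁴·s⁻⁶.
S = 1/Ω (conductance is reciprocal resistance),
    = kg⁻¹·m⁻²·s³·A².
So S² = kg⁻²·m⁻⁴·s⁶·A⁴.
Ω = V/A (resistance = voltage per current),
    = kg·m²·s⁻³·A⁻².
So Ω⁻² = kg⁻²·m⁻⁴·s⁶·A⁴.
kat = mol/s = s⁻¹·mol (catalytic activity).
So kat² = s⁻²·mol².
T = Wb/m² (flux density = flux per area),
    = kg·s⁻²·A⁻¹.
So T² = kg²·s⁻⁴·A⁻².
Combining: W²·S²·Ω⁻²·kat²·T² = (kg²·m⁴·s⁻⁶) · (kg⁻²·m⁻⁴·s⁶·A⁴) · (kg⁻²·m⁻⁴·s⁶·A⁴) · (s⁻²·mol²) · (kg²·s⁻⁴·A⁻²) = m⁻⁴·A⁶·mol².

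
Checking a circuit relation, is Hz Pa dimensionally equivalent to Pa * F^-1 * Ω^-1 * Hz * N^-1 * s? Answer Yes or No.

No

Left side:
  Hz = 1/s = s⁻¹ (frequency is cycles per second).
  Pa = N/m² (pressure = force per area),
      = kg·m⁻¹·s⁻².
  Combining: Hz·Pa = s⁻¹ · (kg·m⁻¹·s⁻²) = kg·m⁻¹·s⁻³.
Right side:
  Pa = kg·m⁻¹·s⁻².
  F = kg⁻¹·m⁻²·s⁴·A².
  So F⁻¹ = kg·m²·s⁻⁴·A⁻².
  Ω = kg·m²·s⁻³·A⁻².
  So Ω⁻¹ = kg⁻¹·m⁻²·s³·A².
  Hz = s⁻¹.
  N = kg·m·s⁻².
  So N⁻¹ = kg⁻¹·m⁻¹·s².
  Combining: Pa·F⁻¹·Ω⁻¹·Hz·N⁻¹·s = (kg·m⁻¹·s⁻²) · (kg·m²·s⁻⁴·A⁻²) · (kg⁻¹·m⁻²·s³·A²) · s⁻¹ · (kg⁻¹·m⁻¹·s²) · s = m⁻²·s⁻¹.
Left is kg·m⁻¹·s⁻³; right is m⁻²·s⁻¹ — different.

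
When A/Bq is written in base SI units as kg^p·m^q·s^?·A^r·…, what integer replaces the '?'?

Bq = 1/s = s⁻¹ (activity is decays per second).
So Bq⁻¹ = s.
Combining: A·Bq⁻¹ = A · s = s·A.
The exponent of s is 1.

1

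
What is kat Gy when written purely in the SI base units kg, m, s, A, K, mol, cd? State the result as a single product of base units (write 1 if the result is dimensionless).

kat = s⁻¹·mol.
Gy = m²·s⁻².
Combining: kat·Gy = (s⁻¹·mol) · (m²·s⁻²) = m²·s⁻³·mol.

m²·s⁻³·mol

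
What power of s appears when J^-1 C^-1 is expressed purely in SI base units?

1

J = N·m (work = force × distance),
    = kg·m²·s⁻².
So J⁻¹ = kg⁻¹·m⁻²·s².
C = A·s = s·A (charge = current × time).
So C⁻¹ = s⁻¹·A⁻¹.
Combining: J⁻¹·C⁻¹ = (kg⁻¹·m⁻²·s²) · (s⁻¹·A⁻¹) = kg⁻¹·m⁻²·s·A⁻¹.
The exponent of s is 1.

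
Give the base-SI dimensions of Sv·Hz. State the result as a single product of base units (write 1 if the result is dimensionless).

m²·s⁻³

Sv = m²·s⁻².
Hz = s⁻¹.
Combining: Sv·Hz = (m²·s⁻²) · s⁻¹ = m²·s⁻³.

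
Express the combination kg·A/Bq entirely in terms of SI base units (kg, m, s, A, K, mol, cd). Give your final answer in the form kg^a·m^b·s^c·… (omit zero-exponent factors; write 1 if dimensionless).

Bq = 1/s = s⁻¹ (activity is decays per second).
So Bq⁻¹ = s.
Combining: kg·Bq⁻¹·A = kg · s · A = kg·s·A.

kg·s·A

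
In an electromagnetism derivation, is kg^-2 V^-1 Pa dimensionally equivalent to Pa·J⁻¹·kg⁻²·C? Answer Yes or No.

Yes

Left side:
  V = W/A (potential = power per current),
      = kg·m²·s⁻³·A⁻¹.
  So V⁻¹ = kg⁻¹·m⁻²·s³·A.
  Pa = N/m² (pressure = force per area),
      = kg·m⁻¹·s⁻².
  Combining: kg⁻²·V⁻¹·Pa = kg⁻² · (kg⁻¹·m⁻²·s³·A) · (kg·m⁻¹·s⁻²) = kg⁻²·m⁻³·s·A.
Right side:
  Pa = kg·m⁻¹·s⁻².
  J = kg·m²·s⁻².
  So J⁻¹ = kg⁻¹·m⁻²·s².
  C = s·A.
  Combining: Pa·J⁻¹·kg⁻²·C = (kg·m⁻¹·s⁻²) · (kg⁻¹·m⁻²·s²) · kg⁻² · (s·A) = kg⁻²·m⁻³·s·A.
Both reduce to kg⁻²·m⁻³·s·A.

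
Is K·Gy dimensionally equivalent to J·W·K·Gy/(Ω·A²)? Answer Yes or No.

No

Left side:
  Gy = J/kg (absorbed dose = energy per mass),
      = m²·s⁻².
  Combining: K·Gy = K · (m²·s⁻²) = m²·s⁻²·K.
Right side:
  J = N·m (work = force × distance),
      = kg·m²·s⁻².
  Ω = V/A (resistance = voltage per current),
      = kg·m²·s⁻³·A⁻².
  So Ω⁻¹ = kg⁻¹·m⁻²·s³·A².
  W = J/s (power = energy per time),
      = kg·m²·s⁻³.
  Gy = J/kg (absorbed dose = energy per mass),
      = m²·s⁻².
  Combining: J·Ω⁻¹·A⁻²·W·K·Gy = (kg·m²·s⁻²) · (kg⁻¹·m⁻²·s³·A²) · A⁻² · (kg·m²·s⁻³) · K · (m²·s⁻²) = kg·m⁴·s⁻⁴·K.
Left is m²·s⁻²·K; right is kg·m⁴·s⁻⁴·K — different.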